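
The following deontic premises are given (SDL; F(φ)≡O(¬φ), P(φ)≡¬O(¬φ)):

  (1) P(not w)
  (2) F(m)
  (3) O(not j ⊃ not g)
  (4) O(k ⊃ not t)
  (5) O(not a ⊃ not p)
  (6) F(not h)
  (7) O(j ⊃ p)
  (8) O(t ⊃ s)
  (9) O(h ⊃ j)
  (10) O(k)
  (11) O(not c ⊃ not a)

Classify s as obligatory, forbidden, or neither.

Neither

Premise 8 is O(t ⊃ s), but O(t) is not derivable from the premises, so it does not yield O(s).
No premise or chain of K-axiom applications forces O(s), and none forces O(not s). So s is neither obligatory nor forbidden under these norms.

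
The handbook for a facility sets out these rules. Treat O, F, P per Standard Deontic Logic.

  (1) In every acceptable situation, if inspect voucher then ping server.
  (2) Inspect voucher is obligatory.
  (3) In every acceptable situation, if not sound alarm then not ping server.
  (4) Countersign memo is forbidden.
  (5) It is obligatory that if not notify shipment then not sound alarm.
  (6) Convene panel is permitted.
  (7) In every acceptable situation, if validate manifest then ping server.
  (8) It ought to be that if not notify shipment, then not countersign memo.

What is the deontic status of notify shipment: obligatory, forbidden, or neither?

Obligatory

From premise 2 we have O(inspect_voucher).
With premise 1, O(inspect_voucher → ping_server), the K-axiom yields O(ping_server).
The contrapositive of premise 3 (O(¬sound_alarm → ¬ping_server)) is O(ping_server → sound_alarm), and O(ping_server) is already established, so O(sound_alarm).
The contrapositive of premise 5 (O(¬notify_shipment → ¬sound_alarm)) is O(sound_alarm → notify_shipment), and O(sound_alarm) is already established, so O(notify_shipment).
Premises 4, 6, 7, 8 do not contribute to this derivation.
Hence notify_shipment is obligatory.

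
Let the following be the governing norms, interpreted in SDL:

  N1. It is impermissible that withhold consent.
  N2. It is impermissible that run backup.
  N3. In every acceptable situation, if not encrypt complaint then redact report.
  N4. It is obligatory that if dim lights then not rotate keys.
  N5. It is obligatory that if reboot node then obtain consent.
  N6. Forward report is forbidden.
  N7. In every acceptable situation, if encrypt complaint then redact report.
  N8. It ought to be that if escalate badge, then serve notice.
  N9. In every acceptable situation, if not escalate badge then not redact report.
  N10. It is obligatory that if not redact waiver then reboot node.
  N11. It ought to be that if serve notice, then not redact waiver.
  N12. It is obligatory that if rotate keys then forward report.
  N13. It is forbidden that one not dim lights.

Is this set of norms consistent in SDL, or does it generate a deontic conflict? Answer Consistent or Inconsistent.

Premise 12 is O(rotate_keys → forward_report), but O(rotate_keys) is not derivable from the premises, so it does not yield O(forward_report).
So O(forward_report) is not derivable, and the apparent clash with O(¬forward_report) does not arise.
A world satisfying every obligation exists (e.g. dim_lights=true, encrypt_complaint=false, escalate_badge=true, forward_report=false, obtain_consent=true, reboot_node=true, redact_report=true, redact_waiver=false, rotate_keys=false, run_backup=false, serve_notice=true, withhold_consent=false); no atom is both obligatory and forbidden, so the set is consistent.

Consistent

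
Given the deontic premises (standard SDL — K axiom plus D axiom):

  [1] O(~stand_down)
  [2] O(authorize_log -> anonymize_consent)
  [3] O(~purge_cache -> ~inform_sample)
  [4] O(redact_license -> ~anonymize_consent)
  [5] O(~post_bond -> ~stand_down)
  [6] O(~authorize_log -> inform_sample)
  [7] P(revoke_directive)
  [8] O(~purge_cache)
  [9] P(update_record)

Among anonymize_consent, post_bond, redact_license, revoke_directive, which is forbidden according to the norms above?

From premise 8 we have O(~purge_cache).
From O(~purge_cache) and premise 3, O(~purge_cache -> ~inform_sample), we obtain O(~inform_sample).
Premise 6, O(~authorize_log -> inform_sample), contraposes to O(~inform_sample -> authorize_log); with O(~inform_sample) we get O(authorize_log).
With premise 2, O(authorize_log -> anonymize_consent), the K-axiom yields O(anonymize_consent).
Premise 4 is O(redact_license -> ~anonymize_consent); contrapositively O(anonymize_consent -> ~redact_license). Since O(anonymize_consent) holds, K gives O(~redact_license).
So O(~redact_license) holds, i.e. redact_license is forbidden. None of the other listed options is forbidden under the premises.

redact_license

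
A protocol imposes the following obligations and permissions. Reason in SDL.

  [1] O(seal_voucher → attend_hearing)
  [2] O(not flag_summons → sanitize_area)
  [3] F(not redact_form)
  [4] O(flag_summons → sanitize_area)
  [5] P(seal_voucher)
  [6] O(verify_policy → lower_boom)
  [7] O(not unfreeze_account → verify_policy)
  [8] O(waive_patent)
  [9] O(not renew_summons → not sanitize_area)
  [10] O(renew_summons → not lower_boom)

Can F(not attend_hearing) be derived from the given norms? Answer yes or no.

No

Premise 1 is O(seal_voucher → attend_hearing), but O(seal_voucher) is not derivable from the premises (the permission P(seal_voucher) asserts only not O(not seal_voucher), not O(seal_voucher)), so it does not yield O(attend_hearing).
No other premise forces O(attend_hearing). An ideal world satisfying every premise can still have not attend_hearing true, so F(not attend_hearing) is not derivable.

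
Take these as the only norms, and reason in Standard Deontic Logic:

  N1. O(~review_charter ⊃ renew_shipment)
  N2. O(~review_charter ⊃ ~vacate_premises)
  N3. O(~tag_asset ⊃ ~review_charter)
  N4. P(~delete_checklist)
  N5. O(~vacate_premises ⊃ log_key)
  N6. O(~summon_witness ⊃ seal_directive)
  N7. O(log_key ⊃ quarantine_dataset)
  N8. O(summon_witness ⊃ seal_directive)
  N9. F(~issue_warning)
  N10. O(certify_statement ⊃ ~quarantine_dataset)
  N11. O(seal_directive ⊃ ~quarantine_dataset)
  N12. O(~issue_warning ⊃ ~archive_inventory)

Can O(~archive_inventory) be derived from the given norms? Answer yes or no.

Premise 12 is O(~issue_warning ⊃ ~archive_inventory), but O(~issue_warning) is not derivable from the premises, so it does not yield O(~archive_inventory).
No other premise forces O(~archive_inventory). An ideal world satisfying every premise can still have ~archive_inventory false, so O(~archive_inventory) is not derivable.

No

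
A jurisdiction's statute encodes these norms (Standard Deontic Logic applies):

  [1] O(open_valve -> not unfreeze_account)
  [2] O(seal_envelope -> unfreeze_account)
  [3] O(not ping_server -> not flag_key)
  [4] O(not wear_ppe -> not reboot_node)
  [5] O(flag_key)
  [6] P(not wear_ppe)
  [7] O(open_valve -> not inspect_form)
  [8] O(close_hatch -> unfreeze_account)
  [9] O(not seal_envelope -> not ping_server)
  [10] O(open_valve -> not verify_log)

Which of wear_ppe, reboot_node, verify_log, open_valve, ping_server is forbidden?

Premise 5 states O(flag_key) outright.
Premise 3 is O(not ping_server -> not flag_key); contrapositively O(flag_key -> ping_server). Since O(flag_key) holds, K gives O(ping_server).
The contrapositive of premise 9 (O(not seal_envelope -> not ping_server)) is O(ping_server -> seal_envelope), and O(ping_server) is already established, so O(seal_envelope).
Applying K to premise 2 (O(seal_envelope -> unfreeze_account)) and O(seal_envelope) yields O(unfreeze_account).
Premise 1 is O(open_valve -> not unfreeze_account); contrapositively O(unfreeze_account -> not open_valve). Since O(unfreeze_account) holds, K gives O(not open_valve).
So O(not open_valve) holds, i.e. open_valve is forbidden. None of the other listed options is forbidden under the premises.

open_valve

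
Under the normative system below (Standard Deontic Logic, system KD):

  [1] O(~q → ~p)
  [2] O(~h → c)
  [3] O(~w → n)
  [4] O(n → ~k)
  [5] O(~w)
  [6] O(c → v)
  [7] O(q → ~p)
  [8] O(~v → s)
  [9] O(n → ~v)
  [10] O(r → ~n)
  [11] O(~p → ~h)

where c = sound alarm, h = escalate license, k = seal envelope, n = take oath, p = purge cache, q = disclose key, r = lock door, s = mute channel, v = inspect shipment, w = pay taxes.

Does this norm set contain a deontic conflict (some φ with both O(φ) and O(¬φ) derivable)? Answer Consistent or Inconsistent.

Premises 7 and 1 cover both cases: O(q → ~p) and O(~q → ~p). Since q ∨ ~q is a tautology, O(~p) follows.
Applying K to premise 11 (O(~p → ~h)) and O(~p) yields O(~h).
Premise 2 is O(~h → c); since O(~h), deontic closure gives O(c).
From O(c) and premise 6, O(c → v), we obtain O(v).
Premise 9, O(n → ~v), contraposes to O(v → ~n); with O(v) we get O(~n).
Premise 3, O(~w → n), contraposes to O(~n → w); with O(~n) we get O(w).
However, premise 5 gives O(~w).
We now have both O(w) and O(~w) — w is simultaneously obligatory and forbidden, violating the D-axiom.

Inconsistent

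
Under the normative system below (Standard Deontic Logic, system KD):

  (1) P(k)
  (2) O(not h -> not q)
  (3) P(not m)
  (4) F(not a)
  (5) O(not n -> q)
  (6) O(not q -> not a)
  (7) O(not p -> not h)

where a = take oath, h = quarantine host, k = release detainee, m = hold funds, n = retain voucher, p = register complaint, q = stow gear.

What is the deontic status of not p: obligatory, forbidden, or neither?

Premise 4, F(not a), is equivalent to O(a).
The contrapositive of premise 6 (O(not q -> not a)) is O(a -> q), and O(a) is already established, so O(q).
Premise 2 is O(not h -> not q); contrapositively O(q -> h). Since O(q) holds, K gives O(h).
Premise 7, O(not p -> not h), contraposes to O(h -> p); with O(h) we get O(p).
Premises 1, 3, 5 do not contribute to this derivation.
Thus O(p), which is F(not p): not p is forbidden.

Forbidden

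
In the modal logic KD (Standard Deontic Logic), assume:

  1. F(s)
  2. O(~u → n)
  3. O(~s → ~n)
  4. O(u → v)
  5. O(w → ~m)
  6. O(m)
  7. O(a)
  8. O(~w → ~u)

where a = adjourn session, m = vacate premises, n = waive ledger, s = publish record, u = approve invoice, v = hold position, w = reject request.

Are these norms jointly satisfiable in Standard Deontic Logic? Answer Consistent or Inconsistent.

Inconsistent

From premise 6 we have O(m).
Premise 5, O(w → ~m), contraposes to O(m → ~w); with O(m) we get O(~w).
Applying K to premise 8 (O(~w → ~u)) and O(~w) yields O(~u).
From O(~u) and premise 2, O(~u → n), we obtain O(n).
Premise 3 is O(~s → ~n); contrapositively O(n → s). Since O(n) holds, K gives O(s).
Yet premise 1 is F(s), i.e. O(~s).
We now have both O(s) and O(~s) — s is simultaneously obligatory and forbidden, violating the D-axiom.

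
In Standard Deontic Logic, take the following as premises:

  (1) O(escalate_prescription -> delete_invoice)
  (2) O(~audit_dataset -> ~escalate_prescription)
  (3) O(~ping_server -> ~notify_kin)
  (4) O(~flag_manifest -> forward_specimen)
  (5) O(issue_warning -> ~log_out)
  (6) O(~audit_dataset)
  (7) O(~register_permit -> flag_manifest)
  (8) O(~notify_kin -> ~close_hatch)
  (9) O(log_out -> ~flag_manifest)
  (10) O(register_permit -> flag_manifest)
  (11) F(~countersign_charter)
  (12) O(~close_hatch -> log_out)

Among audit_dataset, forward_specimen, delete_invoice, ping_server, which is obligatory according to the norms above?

ping_server

Premises 7 and 10 are O(~register_permit -> flag_manifest) and O(register_permit -> flag_manifest); every ideal world satisfies ~register_permit or register_permit, so in either case flag_manifest holds — hence O(flag_manifest).
Premise 9 is O(log_out -> ~flag_manifest); contrapositively O(flag_manifest -> ~log_out). Since O(flag_manifest) holds, K gives O(~log_out).
The contrapositive of premise 12 (O(~close_hatch -> log_out)) is O(~log_out -> close_hatch), and O(~log_out) is already established, so O(close_hatch).
Premise 8 is O(~notify_kin -> ~close_hatch); contrapositively O(close_hatch -> notify_kin). Since O(close_hatch) holds, K gives O(notify_kin).
The contrapositive of premise 3 (O(~ping_server -> ~notify_kin)) is O(notify_kin -> ping_server), and O(notify_kin) is already established, so O(ping_server).
So O(ping_server) holds — ping_server is obligatory. None of the other listed options is made obligatory by any chain of premises.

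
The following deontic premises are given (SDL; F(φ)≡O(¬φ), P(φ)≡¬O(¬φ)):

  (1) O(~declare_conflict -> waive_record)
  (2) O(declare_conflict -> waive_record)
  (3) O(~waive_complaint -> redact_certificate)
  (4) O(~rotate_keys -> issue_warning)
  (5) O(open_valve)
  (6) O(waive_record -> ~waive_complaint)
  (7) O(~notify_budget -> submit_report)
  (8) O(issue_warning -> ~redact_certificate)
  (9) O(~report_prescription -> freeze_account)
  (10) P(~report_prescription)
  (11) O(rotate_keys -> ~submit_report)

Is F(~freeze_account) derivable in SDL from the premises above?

No

Premise 9 is O(~report_prescription -> freeze_account), but O(~report_prescription) is not derivable from the premises (the permission P(~report_prescription) asserts only ~O(report_prescription), not O(~report_prescription)), so it does not yield O(freeze_account).
No other premise forces O(freeze_account). An ideal world satisfying every premise can still have ~freeze_account true, so F(~freeze_account) is not derivable.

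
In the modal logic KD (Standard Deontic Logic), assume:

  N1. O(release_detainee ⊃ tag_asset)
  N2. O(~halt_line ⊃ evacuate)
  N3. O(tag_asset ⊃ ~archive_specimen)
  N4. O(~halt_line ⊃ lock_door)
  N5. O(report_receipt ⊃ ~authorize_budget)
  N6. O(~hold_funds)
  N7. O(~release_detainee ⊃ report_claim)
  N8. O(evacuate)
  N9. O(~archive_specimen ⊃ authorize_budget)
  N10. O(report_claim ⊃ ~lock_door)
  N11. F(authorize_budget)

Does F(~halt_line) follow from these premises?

Premise 11 is F(authorize_budget), i.e. O(~authorize_budget).
The contrapositive of premise 9 (O(~archive_specimen ⊃ authorize_budget)) is O(~authorize_budget ⊃ archive_specimen), and O(~authorize_budget) is already established, so O(archive_specimen).
Premise 3 is O(tag_asset ⊃ ~archive_specimen); contrapositively O(archive_specimen ⊃ ~tag_asset). Since O(archive_specimen) holds, K gives O(~tag_asset).
The contrapositive of premise 1 (O(release_detainee ⊃ tag_asset)) is O(~tag_asset ⊃ ~release_detainee), and O(~tag_asset) is already established, so O(~release_detainee).
With premise 7, O(~release_detainee ⊃ report_claim), the K-axiom yields O(report_claim).
Premise 10 is O(report_claim ⊃ ~lock_door); since O(report_claim), deontic closure gives O(~lock_door).
Premise 4 is O(~halt_line ⊃ lock_door); contrapositively O(~lock_door ⊃ halt_line). Since O(~lock_door) holds, K gives O(halt_line).
Premises 2, 5, 6, 8 do not contribute to this derivation.
So O(halt_line) holds, i.e. F(~halt_line). The claim follows.

Yes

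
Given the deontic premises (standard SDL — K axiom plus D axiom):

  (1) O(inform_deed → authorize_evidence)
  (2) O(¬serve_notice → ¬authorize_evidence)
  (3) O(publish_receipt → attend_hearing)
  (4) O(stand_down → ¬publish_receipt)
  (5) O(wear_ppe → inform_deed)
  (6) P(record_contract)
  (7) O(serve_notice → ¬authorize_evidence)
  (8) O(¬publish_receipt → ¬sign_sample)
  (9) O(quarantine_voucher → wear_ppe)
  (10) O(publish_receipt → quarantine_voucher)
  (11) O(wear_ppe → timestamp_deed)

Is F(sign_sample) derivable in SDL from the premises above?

Yes

Premises 2 and 7 are O(¬serve_notice → ¬authorize_evidence) and O(serve_notice → ¬authorize_evidence); every ideal world satisfies ¬serve_notice or serve_notice, so in either case ¬authorize_evidence holds — hence O(¬authorize_evidence).
Premise 1, O(inform_deed → authorize_evidence), contraposes to O(¬authorize_evidence → ¬inform_deed); with O(¬authorize_evidence) we get O(¬inform_deed).
The contrapositive of premise 5 (O(wear_ppe → inform_deed)) is O(¬inform_deed → ¬wear_ppe), and O(¬inform_deed) is already established, so O(¬wear_ppe).
Premise 9 is O(quarantine_voucher → wear_ppe); contrapositively O(¬wear_ppe → ¬quarantine_voucher). Since O(¬wear_ppe) holds, K gives O(¬quarantine_voucher).
Premise 10, O(publish_receipt → quarantine_voucher), contraposes to O(¬quarantine_voucher → ¬publish_receipt); with O(¬quarantine_voucher) we get O(¬publish_receipt).
With premise 8, O(¬publish_receipt → ¬sign_sample), the K-axiom yields O(¬sign_sample).
Premises 3, 4, 6, 11 do not contribute to this derivation.
So O(¬sign_sample) holds, i.e. F(sign_sample). The claim follows.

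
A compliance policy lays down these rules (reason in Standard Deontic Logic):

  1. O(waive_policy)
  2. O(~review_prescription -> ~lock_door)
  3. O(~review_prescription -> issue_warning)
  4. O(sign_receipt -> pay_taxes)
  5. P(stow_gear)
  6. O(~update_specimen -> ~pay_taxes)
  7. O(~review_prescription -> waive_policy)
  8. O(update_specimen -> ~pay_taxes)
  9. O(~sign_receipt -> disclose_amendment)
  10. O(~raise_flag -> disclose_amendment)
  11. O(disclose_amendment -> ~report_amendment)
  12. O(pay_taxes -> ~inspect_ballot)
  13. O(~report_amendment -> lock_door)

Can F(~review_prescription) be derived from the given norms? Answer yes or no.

Premises 6 and 8 are O(~update_specimen -> ~pay_taxes) and O(update_specimen -> ~pay_taxes); every ideal world satisfies ~update_specimen or update_specimen, so in either case ~pay_taxes holds — hence O(~pay_taxes).
The contrapositive of premise 4 (O(sign_receipt -> pay_taxes)) is O(~pay_taxes -> ~sign_receipt), and O(~pay_taxes) is already established, so O(~sign_receipt).
With premise 9, O(~sign_receipt -> disclose_amendment), the K-axiom yields O(disclose_amendment).
With premise 11, O(disclose_amendment -> ~report_amendment), the K-axiom yields O(~report_amendment).
Applying K to premise 13 (O(~report_amendment -> lock_door)) and O(~report_amendment) yields O(lock_door).
Premise 2, O(~review_prescription -> ~lock_door), contraposes to O(lock_door -> review_prescription); with O(lock_door) we get O(review_prescription).
Premises 1, 3, 5, 7, 10, 12 do not contribute to this derivation.
So O(review_prescription) holds, i.e. F(~review_prescription). The claim follows.

Yes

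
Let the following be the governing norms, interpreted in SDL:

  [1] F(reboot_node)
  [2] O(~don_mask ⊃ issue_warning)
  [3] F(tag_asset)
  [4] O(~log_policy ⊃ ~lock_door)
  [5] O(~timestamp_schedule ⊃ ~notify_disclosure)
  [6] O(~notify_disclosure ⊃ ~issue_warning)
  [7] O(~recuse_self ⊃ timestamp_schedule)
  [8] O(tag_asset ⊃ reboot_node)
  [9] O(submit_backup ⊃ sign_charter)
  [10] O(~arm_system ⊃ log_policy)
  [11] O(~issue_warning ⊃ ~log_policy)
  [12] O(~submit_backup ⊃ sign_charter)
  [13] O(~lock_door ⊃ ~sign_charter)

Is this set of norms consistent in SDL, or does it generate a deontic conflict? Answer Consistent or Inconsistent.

Consistent

Premise 8 is O(tag_asset ⊃ reboot_node), but O(tag_asset) is not derivable from the premises, so it does not yield O(reboot_node).
So O(reboot_node) is not derivable, and the apparent clash with O(~reboot_node) does not arise.
A world satisfying every obligation exists (e.g. arm_system=false, don_mask=false, issue_warning=true, lock_door=true, log_policy=true, notify_disclosure=true, reboot_node=false, recuse_self=false, sign_charter=true, submit_backup=false, tag_asset=false, timestamp_schedule=true); no atom is both obligatory and forbidden, so the set is consistent.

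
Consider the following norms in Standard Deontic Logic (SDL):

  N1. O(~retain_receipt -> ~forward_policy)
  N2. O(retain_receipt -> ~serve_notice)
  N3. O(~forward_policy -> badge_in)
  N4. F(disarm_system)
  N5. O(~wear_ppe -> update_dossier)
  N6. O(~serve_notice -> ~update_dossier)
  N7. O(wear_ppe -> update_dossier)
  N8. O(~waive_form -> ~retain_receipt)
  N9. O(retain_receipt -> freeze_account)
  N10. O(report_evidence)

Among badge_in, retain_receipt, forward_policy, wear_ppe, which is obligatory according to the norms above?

badge_in

By case analysis on ~wear_ppe: premise 5 gives O(~wear_ppe -> update_dossier) and premise 7 gives O(wear_ppe -> update_dossier), so O(update_dossier) either way.
The contrapositive of premise 6 (O(~serve_notice -> ~update_dossier)) is O(update_dossier -> serve_notice), and O(update_dossier) is already established, so O(serve_notice).
Premise 2, O(retain_receipt -> ~serve_notice), contraposes to O(serve_notice -> ~retain_receipt); with O(serve_notice) we get O(~retain_receipt).
With premise 1, O(~retain_receipt -> ~forward_policy), the K-axiom yields O(~forward_policy).
Premise 3 is O(~forward_policy -> badge_in); since O(~forward_policy), deontic closure gives O(badge_in).
So O(badge_in) holds — badge_in is obligatory. None of the other listed options is made obligatory by any chain of premises.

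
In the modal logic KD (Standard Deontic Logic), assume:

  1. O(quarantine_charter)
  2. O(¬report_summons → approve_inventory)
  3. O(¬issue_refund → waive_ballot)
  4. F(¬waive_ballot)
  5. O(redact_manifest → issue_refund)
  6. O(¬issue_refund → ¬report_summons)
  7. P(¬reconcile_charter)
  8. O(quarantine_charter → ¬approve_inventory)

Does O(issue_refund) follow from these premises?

Premise 1 gives O(quarantine_charter).
From O(quarantine_charter) and premise 8, O(quarantine_charter → ¬approve_inventory), we obtain O(¬approve_inventory).
Premise 2, O(¬report_summons → approve_inventory), contraposes to O(¬approve_inventory → report_summons); with O(¬approve_inventory) we get O(report_summons).
The contrapositive of premise 6 (O(¬issue_refund → ¬report_summons)) is O(report_summons → issue_refund), and O(report_summons) is already established, so O(issue_refund).
Premises 3, 4, 5, 7 do not contribute to this derivation.
So O(issue_refund) follows.

Yes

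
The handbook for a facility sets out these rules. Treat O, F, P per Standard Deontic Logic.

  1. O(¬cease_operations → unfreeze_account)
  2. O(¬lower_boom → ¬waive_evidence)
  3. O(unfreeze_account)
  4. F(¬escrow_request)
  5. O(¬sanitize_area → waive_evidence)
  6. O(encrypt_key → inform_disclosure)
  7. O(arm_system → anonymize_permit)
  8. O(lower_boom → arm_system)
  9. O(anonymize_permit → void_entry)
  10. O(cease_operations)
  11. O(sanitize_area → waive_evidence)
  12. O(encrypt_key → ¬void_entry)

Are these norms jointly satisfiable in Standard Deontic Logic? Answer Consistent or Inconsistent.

Premise 1 is O(¬cease_operations → unfreeze_account); even if O(unfreeze_account) held, inferring O(¬cease_operations) would be affirming the consequent — invalid.
So O(¬cease_operations) is not derivable, and the apparent clash with O(cease_operations) does not arise.
A world satisfying every obligation exists (e.g. anonymize_permit=true, arm_system=true, cease_operations=true, encrypt_key=false, escrow_request=true, inform_disclosure=false, lower_boom=true, sanitize_area=false, unfreeze_account=true, void_entry=true, waive_evidence=true); no atom is both obligatory and forbidden, so the set is consistent.

Consistent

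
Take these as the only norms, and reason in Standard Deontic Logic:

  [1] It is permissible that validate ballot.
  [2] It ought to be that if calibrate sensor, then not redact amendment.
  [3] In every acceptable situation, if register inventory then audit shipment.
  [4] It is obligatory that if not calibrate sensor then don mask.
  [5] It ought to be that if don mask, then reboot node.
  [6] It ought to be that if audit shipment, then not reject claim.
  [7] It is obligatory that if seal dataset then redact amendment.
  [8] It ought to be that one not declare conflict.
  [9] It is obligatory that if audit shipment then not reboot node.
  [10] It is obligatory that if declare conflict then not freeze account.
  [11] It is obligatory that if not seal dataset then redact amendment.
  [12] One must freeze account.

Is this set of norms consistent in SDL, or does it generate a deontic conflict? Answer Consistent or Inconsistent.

Premise 10 is O(declare_conflict → ¬freeze_account), but O(declare_conflict) is not derivable from the premises, so it does not yield O(¬freeze_account).
So O(¬freeze_account) is not derivable, and the apparent clash with O(freeze_account) does not arise.
A world satisfying every obligation exists (e.g. audit_shipment=false, calibrate_sensor=false, declare_conflict=false, don_mask=true, freeze_account=true, reboot_node=true, redact_amendment=true, register_inventory=false, reject_claim=false, seal_dataset=false, validate_ballot=false); no atom is both obligatory and forbidden, so the set is consistent.

Consistent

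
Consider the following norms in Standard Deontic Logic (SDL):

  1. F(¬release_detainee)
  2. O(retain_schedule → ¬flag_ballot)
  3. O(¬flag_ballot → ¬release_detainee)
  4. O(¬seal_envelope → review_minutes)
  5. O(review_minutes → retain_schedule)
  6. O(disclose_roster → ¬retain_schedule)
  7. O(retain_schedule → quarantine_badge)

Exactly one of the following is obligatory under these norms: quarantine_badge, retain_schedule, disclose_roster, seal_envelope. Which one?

seal_envelope

Premise 1, F(¬release_detainee), is equivalent to O(release_detainee).
Premise 3, O(¬flag_ballot → ¬release_detainee), contraposes to O(release_detainee → flag_ballot); with O(release_detainee) we get O(flag_ballot).
Premise 2 is O(retain_schedule → ¬flag_ballot); contrapositively O(flag_ballot → ¬retain_schedule). Since O(flag_ballot) holds, K gives O(¬retain_schedule).
Premise 5 is O(review_minutes → retain_schedule); contrapositively O(¬retain_schedule → ¬review_minutes). Since O(¬retain_schedule) holds, K gives O(¬review_minutes).
Premise 4 is O(¬seal_envelope → review_minutes); contrapositively O(¬review_minutes → seal_envelope). Since O(¬review_minutes) holds, K gives O(seal_envelope).
So O(seal_envelope) holds — seal_envelope is obligatory. None of the other listed options is made obligatory by any chain of premises.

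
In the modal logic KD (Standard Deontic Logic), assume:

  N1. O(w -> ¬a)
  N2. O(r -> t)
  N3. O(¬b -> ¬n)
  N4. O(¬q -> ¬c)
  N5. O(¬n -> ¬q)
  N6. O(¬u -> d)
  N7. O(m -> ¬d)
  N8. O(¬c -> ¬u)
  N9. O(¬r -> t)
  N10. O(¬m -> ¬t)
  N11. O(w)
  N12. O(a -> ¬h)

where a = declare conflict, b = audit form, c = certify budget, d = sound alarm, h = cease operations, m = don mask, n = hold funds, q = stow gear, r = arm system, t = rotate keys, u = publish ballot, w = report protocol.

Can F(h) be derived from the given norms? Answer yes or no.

Premise 12 is O(a -> ¬h), but O(a) is not derivable from the premises, so it does not yield O(¬h).
No other premise forces O(¬h). An ideal world satisfying every premise can still have h true, so F(h) is not derivable.

No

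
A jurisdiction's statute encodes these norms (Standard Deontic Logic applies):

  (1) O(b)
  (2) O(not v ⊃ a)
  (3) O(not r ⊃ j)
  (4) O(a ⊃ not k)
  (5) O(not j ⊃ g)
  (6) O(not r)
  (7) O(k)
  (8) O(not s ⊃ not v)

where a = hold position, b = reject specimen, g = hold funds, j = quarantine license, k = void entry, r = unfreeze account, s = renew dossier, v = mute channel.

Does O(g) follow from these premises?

No

Premise 5 is O(not j ⊃ g), but O(not j) is not derivable from the premises, so it does not yield O(g).
No other premise forces O(g). An ideal world satisfying every premise can still have g false, so O(g) is not derivable.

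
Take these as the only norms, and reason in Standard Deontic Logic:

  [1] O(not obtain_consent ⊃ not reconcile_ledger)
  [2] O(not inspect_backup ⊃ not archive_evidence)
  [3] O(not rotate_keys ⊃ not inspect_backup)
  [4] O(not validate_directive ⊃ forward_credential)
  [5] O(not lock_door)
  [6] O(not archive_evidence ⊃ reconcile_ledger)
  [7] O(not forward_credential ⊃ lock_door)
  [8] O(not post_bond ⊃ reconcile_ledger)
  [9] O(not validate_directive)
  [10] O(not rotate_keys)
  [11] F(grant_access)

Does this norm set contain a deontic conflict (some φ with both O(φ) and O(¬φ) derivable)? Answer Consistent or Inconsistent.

Consistent

Premise 7 is O(not forward_credential ⊃ lock_door), but O(not forward_credential) is not derivable from the premises, so it does not yield O(lock_door).
So O(lock_door) is not derivable, and the apparent clash with O(not lock_door) does not arise.
A world satisfying every obligation exists (e.g. archive_evidence=false, forward_credential=true, grant_access=false, inspect_backup=false, lock_door=false, obtain_consent=true, post_bond=false, reconcile_ledger=true, rotate_keys=false, validate_directive=false); no atom is both obligatory and forbidden, so the set is consistent.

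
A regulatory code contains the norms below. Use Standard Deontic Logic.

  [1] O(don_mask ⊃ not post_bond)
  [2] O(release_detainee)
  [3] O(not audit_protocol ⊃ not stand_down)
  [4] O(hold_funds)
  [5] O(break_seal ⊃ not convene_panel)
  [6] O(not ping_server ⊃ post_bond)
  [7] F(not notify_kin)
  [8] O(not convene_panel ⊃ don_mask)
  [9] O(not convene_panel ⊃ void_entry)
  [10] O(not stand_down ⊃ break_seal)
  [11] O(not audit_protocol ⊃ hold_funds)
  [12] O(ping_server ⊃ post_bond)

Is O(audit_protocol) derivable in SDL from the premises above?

Premises 12 and 6 are O(ping_server ⊃ post_bond) and O(not ping_server ⊃ post_bond); every ideal world satisfies ping_server or not ping_server, so in either case post_bond holds — hence O(post_bond).
Premise 1, O(don_mask ⊃ not post_bond), contraposes to O(post_bond ⊃ not don_mask); with O(post_bond) we get O(not don_mask).
Premise 8, O(not convene_panel ⊃ don_mask), contraposes to O(not don_mask ⊃ convene_panel); with O(not don_mask) we get O(convene_panel).
Premise 5 is O(break_seal ⊃ not convene_panel); contrapositively O(convene_panel ⊃ not break_seal). Since O(convene_panel) holds, K gives O(not break_seal).
Premise 10 is O(not stand_down ⊃ break_seal); contrapositively O(not break_seal ⊃ stand_down). Since O(not break_seal) holds, K gives O(stand_down).
Premise 3, O(not audit_protocol ⊃ not stand_down), contraposes to O(stand_down ⊃ audit_protocol); with O(stand_down) we get O(audit_protocol).
Premises 2, 4, 7, 9, 11 do not contribute to this derivation.
So O(audit_protocol) follows.

Yes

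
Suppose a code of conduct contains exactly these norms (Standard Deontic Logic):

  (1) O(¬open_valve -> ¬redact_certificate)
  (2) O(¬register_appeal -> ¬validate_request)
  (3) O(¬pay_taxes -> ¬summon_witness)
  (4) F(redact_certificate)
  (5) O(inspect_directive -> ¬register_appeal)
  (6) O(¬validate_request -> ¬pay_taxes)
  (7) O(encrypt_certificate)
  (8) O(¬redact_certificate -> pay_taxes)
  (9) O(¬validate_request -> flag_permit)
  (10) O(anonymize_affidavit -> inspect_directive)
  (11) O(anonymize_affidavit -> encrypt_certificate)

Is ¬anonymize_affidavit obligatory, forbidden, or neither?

Premise 4 is F(redact_certificate), i.e. O(¬redact_certificate).
With premise 8, O(¬redact_certificate -> pay_taxes), the K-axiom yields O(pay_taxes).
The contrapositive of premise 6 (O(¬validate_request -> ¬pay_taxes)) is O(pay_taxes -> validate_request), and O(pay_taxes) is already established, so O(validate_request).
Premise 2, O(¬register_appeal -> ¬validate_request), contraposes to O(validate_request -> register_appeal); with O(validate_request) we get O(register_appeal).
Premise 5, O(inspect_directive -> ¬register_appeal), contraposes to O(register_appeal -> ¬inspect_directive); with O(register_appeal) we get O(¬inspect_directive).
The contrapositive of premise 10 (O(anonymize_affidavit -> inspect_directive)) is O(¬inspect_directive -> ¬anonymize_affidavit), and O(¬inspect_directive) is already established, so O(¬anonymize_affidavit).
Premises 1, 3, 7, 9, 11 do not contribute to this derivation.
Hence ¬anonymize_affidavit is obligatory.

Obligatory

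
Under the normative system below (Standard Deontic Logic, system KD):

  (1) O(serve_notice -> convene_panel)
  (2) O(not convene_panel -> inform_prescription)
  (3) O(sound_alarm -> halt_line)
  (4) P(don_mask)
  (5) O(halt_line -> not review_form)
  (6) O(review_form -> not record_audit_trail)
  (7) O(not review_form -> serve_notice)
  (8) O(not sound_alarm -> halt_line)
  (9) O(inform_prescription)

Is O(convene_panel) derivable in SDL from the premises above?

Yes

By case analysis on not sound_alarm: premise 8 gives O(not sound_alarm -> halt_line) and premise 3 gives O(sound_alarm -> halt_line), so O(halt_line) either way.
With premise 5, O(halt_line -> not review_form), the K-axiom yields O(not review_form).
Premise 7 is O(not review_form -> serve_notice); since O(not review_form), deontic closure gives O(serve_notice).
Applying K to premise 1 (O(serve_notice -> convene_panel)) and O(serve_notice) yields O(convene_panel).
Premises 2, 4, 6, 9 do not contribute to this derivation.
So O(convene_panel) follows.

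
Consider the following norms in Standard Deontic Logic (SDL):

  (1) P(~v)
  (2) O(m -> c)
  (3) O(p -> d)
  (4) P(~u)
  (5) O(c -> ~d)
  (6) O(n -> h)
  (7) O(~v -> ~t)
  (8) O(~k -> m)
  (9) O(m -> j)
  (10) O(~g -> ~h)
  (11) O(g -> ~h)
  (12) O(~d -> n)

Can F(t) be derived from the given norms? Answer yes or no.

Premise 7 is O(~v -> ~t), but O(~v) is not derivable from the premises (the permission P(~v) asserts only ~O(v), not O(~v)), so it does not yield O(~t).
No other premise forces O(~t). An ideal world satisfying every premise can still have t true, so F(t) is not derivable.

No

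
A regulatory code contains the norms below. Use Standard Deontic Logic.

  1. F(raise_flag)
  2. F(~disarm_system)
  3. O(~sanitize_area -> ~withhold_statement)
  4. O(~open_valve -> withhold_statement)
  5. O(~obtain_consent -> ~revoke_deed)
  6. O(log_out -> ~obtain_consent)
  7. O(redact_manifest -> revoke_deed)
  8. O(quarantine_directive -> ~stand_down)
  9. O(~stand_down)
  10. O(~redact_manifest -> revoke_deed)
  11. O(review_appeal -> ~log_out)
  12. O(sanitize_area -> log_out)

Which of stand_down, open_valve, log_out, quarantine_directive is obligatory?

By case analysis on ~redact_manifest: premise 10 gives O(~redact_manifest -> revoke_deed) and premise 7 gives O(redact_manifest -> revoke_deed), so O(revoke_deed) either way.
Premise 5 is O(~obtain_consent -> ~revoke_deed); contrapositively O(revoke_deed -> obtain_consent). Since O(revoke_deed) holds, K gives O(obtain_consent).
Premise 6 is O(log_out -> ~obtain_consent); contrapositively O(obtain_consent -> ~log_out). Since O(obtain_consent) holds, K gives O(~log_out).
Premise 12 is O(sanitize_area -> log_out); contrapositively O(~log_out -> ~sanitize_area). Since O(~log_out) holds, K gives O(~sanitize_area).
Applying K to premise 3 (O(~sanitize_area -> ~withhold_statement)) and O(~sanitize_area) yields O(~withhold_statement).
Premise 4 is O(~open_valve -> withhold_statement); contrapositively O(~withhold_statement -> open_valve). Since O(~withhold_statement) holds, K gives O(open_valve).
So O(open_valve) holds — open_valve is obligatory. None of the other listed options is made obligatory by any chain of premises.

open_valve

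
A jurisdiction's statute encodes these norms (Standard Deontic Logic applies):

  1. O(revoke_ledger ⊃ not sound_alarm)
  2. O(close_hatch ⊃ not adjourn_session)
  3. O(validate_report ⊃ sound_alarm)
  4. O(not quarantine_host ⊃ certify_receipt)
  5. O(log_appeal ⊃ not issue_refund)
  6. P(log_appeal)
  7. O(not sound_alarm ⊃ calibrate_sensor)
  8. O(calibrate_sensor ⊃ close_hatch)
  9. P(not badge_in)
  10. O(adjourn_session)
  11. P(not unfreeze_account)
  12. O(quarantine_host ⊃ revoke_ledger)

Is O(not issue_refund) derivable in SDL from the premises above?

Premise 5 is O(log_appeal ⊃ not issue_refund), but O(log_appeal) is not derivable from the premises (the permission P(log_appeal) asserts only not O(not log_appeal), not O(log_appeal)), so it does not yield O(not issue_refund).
No other premise forces O(not issue_refund). An ideal world satisfying every premise can still have not issue_refund false, so O(not issue_refund) is not derivable.

No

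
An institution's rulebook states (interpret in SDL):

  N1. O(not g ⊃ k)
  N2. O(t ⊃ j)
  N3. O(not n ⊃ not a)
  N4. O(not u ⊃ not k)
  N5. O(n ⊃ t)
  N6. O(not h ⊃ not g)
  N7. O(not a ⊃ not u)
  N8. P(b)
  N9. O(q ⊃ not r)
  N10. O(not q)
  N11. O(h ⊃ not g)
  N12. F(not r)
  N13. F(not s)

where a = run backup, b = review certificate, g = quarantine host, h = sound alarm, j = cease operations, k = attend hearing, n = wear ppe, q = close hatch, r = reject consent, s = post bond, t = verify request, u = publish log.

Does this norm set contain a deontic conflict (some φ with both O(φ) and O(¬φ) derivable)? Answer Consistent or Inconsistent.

Consistent

Premise 9 is O(q ⊃ not r), but O(q) is not derivable from the premises, so it does not yield O(not r).
So O(not r) is not derivable, and the apparent clash with O(r) does not arise.
A world satisfying every obligation exists (e.g. a=true, b=false, g=false, h=false, j=true, k=true, n=true, q=false, r=true, s=true, t=true, u=true); no atom is both obligatory and forbidden, so the set is consistent.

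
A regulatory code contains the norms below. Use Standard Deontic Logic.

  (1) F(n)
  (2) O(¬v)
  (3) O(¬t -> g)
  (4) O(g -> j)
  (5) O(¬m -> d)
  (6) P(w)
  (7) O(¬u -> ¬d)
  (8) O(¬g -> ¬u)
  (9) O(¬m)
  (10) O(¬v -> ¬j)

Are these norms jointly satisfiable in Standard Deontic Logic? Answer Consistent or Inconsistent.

From premise 9 we have O(¬m).
From O(¬m) and premise 5, O(¬m -> d), we obtain O(d).
The contrapositive of premise 7 (O(¬u -> ¬d)) is O(d -> u), and O(d) is already established, so O(u).
Premise 8 is O(¬g -> ¬u); contrapositively O(u -> g). Since O(u) holds, K gives O(g).
With premise 4, O(g -> j), the K-axiom yields O(j).
Premise 10, O(¬v -> ¬j), contraposes to O(j -> v); with O(j) we get O(v).
But premise 2 directly asserts O(¬v).
We now have both O(v) and O(¬v) — v is simultaneously obligatory and forbidden, violating the D-axiom.

Inconsistent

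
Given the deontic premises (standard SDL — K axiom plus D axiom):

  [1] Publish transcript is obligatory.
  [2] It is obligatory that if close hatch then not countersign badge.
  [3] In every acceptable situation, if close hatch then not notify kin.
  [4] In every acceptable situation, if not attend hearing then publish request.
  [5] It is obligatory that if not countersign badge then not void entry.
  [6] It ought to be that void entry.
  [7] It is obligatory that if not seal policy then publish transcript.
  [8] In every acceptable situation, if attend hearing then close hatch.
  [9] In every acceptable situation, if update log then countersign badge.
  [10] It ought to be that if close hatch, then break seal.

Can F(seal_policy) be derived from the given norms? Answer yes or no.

Premise 7 is O(¬seal_policy → publish_transcript); even if O(publish_transcript) held, inferring O(¬seal_policy) would be affirming the consequent — invalid.
No other premise forces O(¬seal_policy). An ideal world satisfying every premise can still have seal_policy true, so F(seal_policy) is not derivable.

No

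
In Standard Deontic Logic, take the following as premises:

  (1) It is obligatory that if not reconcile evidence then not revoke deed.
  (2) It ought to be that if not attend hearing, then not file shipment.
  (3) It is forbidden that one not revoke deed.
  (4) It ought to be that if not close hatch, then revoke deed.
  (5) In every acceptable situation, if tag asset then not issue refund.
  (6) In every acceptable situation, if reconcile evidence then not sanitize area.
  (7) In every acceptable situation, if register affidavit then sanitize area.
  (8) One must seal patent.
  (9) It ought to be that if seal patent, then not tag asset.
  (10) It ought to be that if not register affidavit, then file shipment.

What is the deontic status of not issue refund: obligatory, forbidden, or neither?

Premise 5 is O(tag_asset → ¬issue_refund), but O(tag_asset) is not derivable from the premises, so it does not yield O(¬issue_refund).
No premise or chain of K-axiom applications forces O(¬issue_refund), and none forces O(issue_refund). So ¬issue_refund is neither obligatory nor forbidden under these norms.

Neither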